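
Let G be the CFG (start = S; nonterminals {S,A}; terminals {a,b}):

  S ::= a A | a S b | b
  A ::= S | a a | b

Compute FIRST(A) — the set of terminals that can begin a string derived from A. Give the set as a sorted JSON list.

Compute FIRST by fixpoint:
pass 1:
  A via A→a a: +{a}
  A via A→b: +{b}
  S via S→a A: +{a}
  S via S→b: +{b}
  S: {a,b}  A: {a,b}
pass 2: — fixpoint
  S: {a,b}  A: {a,b}

FIRST(A) = ["a", "b"]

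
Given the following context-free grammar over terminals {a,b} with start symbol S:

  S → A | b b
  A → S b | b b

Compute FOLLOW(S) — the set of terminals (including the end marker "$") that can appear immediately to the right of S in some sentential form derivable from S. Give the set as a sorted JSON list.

Compute FIRST by fixpoint:
[1]
  A via A→b b: +{b}
  S via S→A: +{b}
  FIRST(S)={b}  FIRST(A)={b}
[2] — fixpoint
  FIRST(S)={b}  FIRST(A)={b}

FOLLOW iteration:
initialize: $ ∈ FOLLOW(S)
[1]
  A→S b: FOLLOW(S) ⊇ FIRST(b) = {b}; new: +{b}
  S→A: FOLLOW(A) ⊇ FOLLOW(S) ⊇ {$,b}; new: +{$,b}
  FOLLOW(S)={$,b}  FOLLOW(A)={$,b}
[2] done
  FOLLOW(S)={$,b}  FOLLOW(A)={$,b}

FOLLOW(S) = ["$", "b"]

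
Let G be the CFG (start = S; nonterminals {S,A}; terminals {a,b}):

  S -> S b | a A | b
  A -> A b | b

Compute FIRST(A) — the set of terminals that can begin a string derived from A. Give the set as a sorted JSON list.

FIRST sets, iterate to fixpoint:
[1]
  A via A→b: +{b}
  S via S→a A: +{a}
  S via S→b: +{b}
  FIRST(S)={a,b}  FIRST(A)={b}
[2] done
  FIRST(S)={a,b}  FIRST(A)={b}

FIRST(A) = ["b"]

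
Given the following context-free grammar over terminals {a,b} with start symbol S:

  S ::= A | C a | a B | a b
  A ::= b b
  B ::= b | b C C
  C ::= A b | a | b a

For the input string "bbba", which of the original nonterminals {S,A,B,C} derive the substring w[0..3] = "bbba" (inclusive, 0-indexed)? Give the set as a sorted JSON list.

CNF form of G:
  S -> C T1 | T0 T0 | T1 B | T1 T0
  A -> T0 T0
  B -> T0 X2 | b
  C -> A T0 | T0 T1 | a
  T0 -> b
  T1 -> a
  X2 -> C C

Fill CYK table bottom-up, restricted to cells inside w[0..3]:
  T[0,0] 'b' = {B,T0}  orig:{B}
  T[1,1] 'b' = {B,T0}  orig:{B}
  T[2,2] 'b' = {B,T0}  orig:{B}
  T[3,3] 'a' = {C,T1}  orig:{C}
  T[0,1] 'bb' = {A,S}
  T[1,2] 'bb' = {A,S}
  T[2,3] 'ba' = {C}
  T[0,2] 'bbb' = {C}
  T[1,3] 'bba' = ∅
  T[0,3] 'bbba' = {S,X2}  orig:{S}

Original NTs in T[0,3] deriving "bbba": ["S"]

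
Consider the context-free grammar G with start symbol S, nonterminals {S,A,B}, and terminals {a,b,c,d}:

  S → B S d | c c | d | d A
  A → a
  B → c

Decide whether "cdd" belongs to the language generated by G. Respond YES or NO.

Convert to CNF:
  S -> B X2 | T0 A | T1 T1 | d
  A -> a
  B -> c
  T0 -> d
  T1 -> c
  X2 -> S T0

CYK table (by increasing span):
  [0..0]={B,T1}  "c"  orig:{B}
  [1..1]={S,T0}  "d"  orig:{S}
  [2..2]={S,T0}  "d"  orig:{S}
  [0..1]=∅  "cd"
  [1..2]={X2}  "dd"  orig:{}
  [0..2]={S}  "cdd"

S ∈ T[0,2] ⇒ YES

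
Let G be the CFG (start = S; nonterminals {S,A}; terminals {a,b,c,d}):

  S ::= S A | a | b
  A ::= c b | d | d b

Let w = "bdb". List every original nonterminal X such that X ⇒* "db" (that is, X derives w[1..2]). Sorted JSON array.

CNF form of G:
  S -> S A | a | b
  A -> T0 T1 | T2 T1 | d
  T0 -> c
  T1 -> b
  T2 -> d

Fill CYK table bottom-up, restricted to cells inside w[1..2]:
  cell(1,1) d: {A,T2}  orig:{A}
  cell(2,2) b: {S,T1}  orig:{S}
  cell(1,2) db: {A}

Original NTs in T[1,2] deriving "db": ["A"]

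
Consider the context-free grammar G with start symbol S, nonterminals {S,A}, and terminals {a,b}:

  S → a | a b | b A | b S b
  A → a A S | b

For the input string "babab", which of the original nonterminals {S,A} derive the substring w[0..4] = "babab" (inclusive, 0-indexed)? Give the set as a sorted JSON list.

Convert to CNF:
  S -> T0 T1 | T1 A | T1 X3 | a
  A -> T0 X2 | b
  T0 -> a
  T1 -> b
  X2 -> A S
  X3 -> S T1

Fill CYK table bottom-up — only the sub-triangle for w[0..4]:
  [0..0]={A,T1}  "b"  orig:{A}
  [1..1]={S,T0}  "a"  orig:{S}
  [2..2]={A,T1}  "b"  orig:{A}
  [3..3]={S,T0}  "a"  orig:{S}
  [4..4]={A,T1}  "b"  orig:{A}
  [0..1]={X2}  "ba"  orig:{}
  [1..2]={S,X3}  "ab"  orig:{S}
  [2..3]={X2}  "ba"  orig:{}
  [3..4]={S,X3}  "ab"  orig:{S}
  [0..2]={S,X2}  "bab"  orig:{S}
  [1..3]={A}  "aba"
  [2..4]={S,X2}  "bab"  orig:{S}
  [0..3]={S}  "baba"
  [1..4]={A}  "abab"
  [0..4]={S,X3}  "babab"  orig:{S}

Original NTs in T[0,4] deriving "babab": ["S"]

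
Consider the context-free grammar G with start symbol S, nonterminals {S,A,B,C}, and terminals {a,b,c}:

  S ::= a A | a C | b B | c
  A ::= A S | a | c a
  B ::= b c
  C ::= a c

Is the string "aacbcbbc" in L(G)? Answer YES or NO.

CNF form of G:
  S -> T1 A | T1 C | T2 B | c
  A -> A S | T0 T1 | a
  B -> T2 T0
  C -> T1 T0
  T0 -> c
  T1 -> a
  T2 -> b

CYK fill:
  T[0,0] 'a' = {A,T1}  orig:{A}
  T[1,1] 'a' = {A,T1}  orig:{A}
  T[2,2] 'c' = {S,T0}  orig:{S}
  T[3,3] 'b' = {T2}  orig:{}
  T[4,4] 'c' = {S,T0}  orig:{S}
  T[5,5] 'b' = {T2}  orig:{}
  T[6,6] 'b' = {T2}  orig:{}
  T[7,7] 'c' = {S,T0}  orig:{S}
  T[0,1] 'aa' = {S}
  T[1,2] 'ac' = {A,C}
  T[2,3] 'cb' = ∅
  T[3,4] 'bc' = {B}
  T[4,5] 'cb' = ∅
  T[5,6] 'bb' = ∅
  T[6,7] 'bc' = {B}
  T[0,2] 'aac' = {S}
  T[1,3] 'acb' = ∅
  T[2,4] 'cbc' = ∅
  T[3,5] 'bcb' = ∅
  T[4,6] 'cbb' = ∅
  T[5,7] 'bbc' = {S}
  T[0,3] 'aacb' = ∅
  T[1,4] 'acbc' = ∅
  T[2,5] 'cbcb' = ∅
  T[3,6] 'bcbb' = ∅
  T[4,7] 'cbbc' = ∅
  T[0,4] 'aacbc' = ∅
  T[1,5] 'acbcb' = ∅
  T[2,6] 'cbcbb' = ∅
  T[3,7] 'bcbbc' = ∅
  T[0,5] 'aacbcb' = ∅
  T[1,6] 'acbcbb' = ∅
  T[2,7] 'cbcbbc' = ∅
  T[0,6] 'aacbcbb' = ∅
  T[1,7] 'acbcbbc' = ∅
  T[0,7] 'aacbcbbc' = ∅

S ∉ T[0,7] ⇒ NO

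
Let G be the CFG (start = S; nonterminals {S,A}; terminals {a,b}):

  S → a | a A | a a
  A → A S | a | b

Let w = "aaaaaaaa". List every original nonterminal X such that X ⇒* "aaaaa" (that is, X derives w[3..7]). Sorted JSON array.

Convert to CNF:
  S -> T0 A | T0 T0 | a
  A -> A S | a | b
  T0 -> a

CYK table (by increasing span) — only the sub-triangle for w[3..7]:
  cell(3,3) a: {A,S,T0}  orig:{A,S}
  cell(4,4) a: {A,S,T0}  orig:{A,S}
  cell(5,5) a: {A,S,T0}  orig:{A,S}
  cell(6,6) a: {A,S,T0}  orig:{A,S}
  cell(7,7) a: {A,S,T0}  orig:{A,S}
  cell(3,4) aa: {A,S}
  cell(4,5) aa: {A,S}
  cell(5,6) aa: {A,S}
  cell(6,7) aa: {A,S}
  cell(3,5) aaa: {A,S}
  cell(4,6) aaa: {A,S}
  cell(5,7) aaa: {A,S}
  cell(3,6) aaaa: {A,S}
  cell(4,7) aaaa: {A,S}
  cell(3,7) aaaaa: {A,S}

Original NTs in T[3,7] deriving "aaaaa": ["A", "S"]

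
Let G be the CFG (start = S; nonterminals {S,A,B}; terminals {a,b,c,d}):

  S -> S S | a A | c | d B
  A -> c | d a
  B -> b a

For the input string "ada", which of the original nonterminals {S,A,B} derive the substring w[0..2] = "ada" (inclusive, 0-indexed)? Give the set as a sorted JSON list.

CNF form of G:
  S -> S S | T0 B | T1 A | c
  A -> T0 T1 | c
  B -> T2 T1
  T0 -> d
  T1 -> a
  T2 -> b

CYK table (by increasing span) — only the sub-triangle for w[0..2]:
  [0..0]={T1}  "a"  orig:{}
  [1..1]={T0}  "d"  orig:{}
  [2..2]={T1}  "a"  orig:{}
  [0..1]=∅  "ad"
  [1..2]={A}  "da"
  [0..2]={S}  "ada"

Original NTs in T[0,2] deriving "ada": ["S"]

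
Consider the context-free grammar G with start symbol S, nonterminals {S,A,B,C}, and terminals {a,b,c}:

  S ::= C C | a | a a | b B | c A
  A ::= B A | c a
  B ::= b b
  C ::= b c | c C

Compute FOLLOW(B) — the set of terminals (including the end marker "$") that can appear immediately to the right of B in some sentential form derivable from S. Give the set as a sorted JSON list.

FIRST iteration:
iter 1:
  A via A→c a: +{c}
  B via B→b b: +{b}
  C via C→b c: +{b}
  C via C→c C: +{c}
  S via S→C C: +{b,c}
  S via S→a: +{a}
  FIRST(S)={a,b,c}  FIRST(A)={c}  FIRST(B)={b}  FIRST(C)={b,c}
iter 2:
  A via A→B A: +{b}
  FIRST(S)={a,b,c}  FIRST(A)={b,c}  FIRST(B)={b}  FIRST(C)={b,c}
iter 3: — fixpoint
  FIRST(S)={a,b,c}  FIRST(A)={b,c}  FIRST(B)={b}  FIRST(C)={b,c}

FOLLOW iteration:
FOLLOW(S) := {$}
round 1:
  A→B A: FOLLOW(B) ⊇ FIRST(A) = {b,c}; new: +{b,c}
  S→C C: FOLLOW(C) ⊇ FIRST(C) = {b,c}; new: +{b,c}
  S→C C: FOLLOW(C) ⊇ FOLLOW(S) ⊇ {$}; new: +{$}
  S→b B: FOLLOW(B) ⊇ FOLLOW(S) ⊇ {$}; new: +{$}
  S→c A: FOLLOW(A) ⊇ FOLLOW(S) ⊇ {$}; new: +{$}
  FOLLOW[S]={$}  FOLLOW[A]={$}  FOLLOW[B]={$,b,c}  FOLLOW[C]={$,b,c}
round 2: (stable)
  FOLLOW[S]={$}  FOLLOW[A]={$}  FOLLOW[B]={$,b,c}  FOLLOW[C]={$,b,c}

FOLLOW(B) = ["$", "b", "c"]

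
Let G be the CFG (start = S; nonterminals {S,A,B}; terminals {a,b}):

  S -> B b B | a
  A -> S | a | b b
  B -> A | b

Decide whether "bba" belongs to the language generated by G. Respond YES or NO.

Convert to CNF:
  S -> B X3 | a
  A -> B X1 | T0 T0 | a
  B -> B X2 | T0 T0 | a | b
  T0 -> b
  X1 -> T0 B
  X2 -> T0 B
  X3 -> T0 B

CYK fill:
  cell(0,0) b: {B,T0}  orig:{B}
  cell(1,1) b: {B,T0}  orig:{B}
  cell(2,2) a: {A,B,S}
  cell(0,1) bb: {A,B,X1,X2,X3}  orig:{A,B}
  cell(1,2) ba: {X1,X2,X3}  orig:{}
  cell(0,2) bba: {A,B,S}

S ∈ T[0,2] ⇒ YES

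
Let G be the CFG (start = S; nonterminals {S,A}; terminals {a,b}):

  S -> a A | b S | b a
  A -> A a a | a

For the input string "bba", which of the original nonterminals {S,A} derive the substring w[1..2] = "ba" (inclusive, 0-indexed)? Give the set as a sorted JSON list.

Convert to CNF:
  S -> T0 A | T1 S | T1 T0
  A -> A X2 | a
  T0 -> a
  T1 -> b
  X2 -> T0 T0

CYK table (by increasing span) (cells [i..j] with 1 ≤ i ≤ j ≤ 2 only):
  [1..1]={T1}  "b"  orig:{}
  [2..2]={A,T0}  "a"  orig:{A}
  [1..2]={S}  "ba"

Original NTs in T[1,2] deriving "ba": ["S"]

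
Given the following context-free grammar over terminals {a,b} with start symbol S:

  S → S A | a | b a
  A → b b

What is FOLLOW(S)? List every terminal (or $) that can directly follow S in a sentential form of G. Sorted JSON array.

FIRST sets, iterate to fixpoint:
[1]
  A via A→b b: +{b}
  S via S→a: +{a}
  S via S→b a: +{b}
  FIRST[S]={a,b}  FIRST[A]={b}
[2] done
  FIRST[S]={a,b}  FIRST[A]={b}

FOLLOW iteration:
FOLLOW(S) := {$}
round 1:
  S→S A: FOLLOW(S) ⊇ FIRST(A) = {b}; new: +{b}
  S→S A: FOLLOW(A) ⊇ FOLLOW(S) ⊇ {$,b}; new: +{$,b}
  FOLLOW(S)={$,b}  FOLLOW(A)={$,b}
round 2: — fixpoint
  FOLLOW(S)={$,b}  FOLLOW(A)={$,b}

FOLLOW(S) = ["$", "b"]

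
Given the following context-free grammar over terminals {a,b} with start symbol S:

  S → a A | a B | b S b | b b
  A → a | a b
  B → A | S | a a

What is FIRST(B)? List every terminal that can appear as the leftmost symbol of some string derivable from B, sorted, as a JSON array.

Compute FIRST by fixpoint:
pass 1:
  A via A→a: +{a}
  B via B→A: +{a}
  S via S→a A: +{a}
  S via S→b S b: +{b}
  FIRST(S)={a,b}  FIRST(A)={a}  FIRST(B)={a}
pass 2:
  B via B→S: +{b}
  FIRST(S)={a,b}  FIRST(A)={a}  FIRST(B)={a,b}
pass 3: (no change)
  FIRST(S)={a,b}  FIRST(A)={a}  FIRST(B)={a,b}

FIRST(B) = ["a", "b"]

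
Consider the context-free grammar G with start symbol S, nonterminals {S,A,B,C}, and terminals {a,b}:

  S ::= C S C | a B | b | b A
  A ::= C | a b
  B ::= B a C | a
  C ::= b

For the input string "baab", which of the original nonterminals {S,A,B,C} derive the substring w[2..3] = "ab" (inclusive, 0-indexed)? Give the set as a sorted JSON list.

Convert to CNF:
  S -> C X3 | T0 B | T1 A | b
  A -> T0 T1 | b
  B -> B X2 | a
  C -> b
  T0 -> a
  T1 -> b
  X2 -> T0 C
  X3 -> S C

CYK fill, restricted to cells inside w[2..3]:
  cell(2,2) a: {B,T0}  orig:{B}
  cell(3,3) b: {A,C,S,T1}  orig:{A,C,S}
  cell(2,3) ab: {A,X2}  orig:{A}

Original NTs in T[2,3] deriving "ab": ["A"]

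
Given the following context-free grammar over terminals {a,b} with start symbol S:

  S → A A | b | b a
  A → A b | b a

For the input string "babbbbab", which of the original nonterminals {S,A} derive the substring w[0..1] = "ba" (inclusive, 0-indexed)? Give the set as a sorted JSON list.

Convert to CNF:
  S -> A A | T0 T1 | b
  A -> A T0 | T0 T1
  T0 -> b
  T1 -> a

CYK table (by increasing span) — only the sub-triangle for w[0..1]:
  [0..0]={S,T0}  "b"  orig:{S}
  [1..1]={T1}  "a"  orig:{}
  [0..1]={A,S}  "ba"

Original NTs in T[0,1] deriving "ba": ["A", "S"]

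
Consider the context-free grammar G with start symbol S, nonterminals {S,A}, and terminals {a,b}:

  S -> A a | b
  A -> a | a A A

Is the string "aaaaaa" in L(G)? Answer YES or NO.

CNF form of G:
  S -> A T0 | b
  A -> T0 X1 | a
  T0 -> a
  X1 -> A A

CYK table (by increasing span):
  cell(0,0) a: {A,T0}  orig:{A}
  cell(1,1) a: {A,T0}  orig:{A}
  cell(2,2) a: {A,T0}  orig:{A}
  cell(3,3) a: {A,T0}  orig:{A}
  cell(4,4) a: {A,T0}  orig:{A}
  cell(5,5) a: {A,T0}  orig:{A}
  cell(0,1) aa: {S,X1}  orig:{S}
  cell(1,2) aa: {S,X1}  orig:{S}
  cell(2,3) aa: {S,X1}  orig:{S}
  cell(3,4) aa: {S,X1}  orig:{S}
  cell(4,5) aa: {S,X1}  orig:{S}
  cell(0,2) aaa: {A}
  cell(1,3) aaa: {A}
  cell(2,4) aaa: {A}
  cell(3,5) aaa: {A}
  cell(0,3) aaaa: {S,X1}  orig:{S}
  cell(1,4) aaaa: {S,X1}  orig:{S}
  cell(2,5) aaaa: {S,X1}  orig:{S}
  cell(0,4) aaaaa: {A}
  cell(1,5) aaaaa: {A}
  cell(0,5) aaaaaa: {S,X1}  orig:{S}

S ∈ T[0,5] ⇒ YES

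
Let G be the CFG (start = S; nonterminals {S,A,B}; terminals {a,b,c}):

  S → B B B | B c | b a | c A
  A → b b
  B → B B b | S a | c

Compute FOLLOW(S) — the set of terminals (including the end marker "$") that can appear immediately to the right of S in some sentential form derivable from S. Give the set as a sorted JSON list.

Compute FIRST by fixpoint:
[1]
  A via A→b b: +{b}
  B via B→c: +{c}
  S via S→B B B: +{c}
  S via S→b a: +{b}
  S: {b,c}  A: {b}  B: {c}
[2]
  B via B→S a: +{b}
  S: {b,c}  A: {b}  B: {b,c}
[3] — fixpoint
  S: {b,c}  A: {b}  B: {b,c}

FOLLOW sets:
initialize: $ ∈ FOLLOW(S)
round 1:
  B→B B b: FOLLOW(B) ⊇ FIRST(B) = {b,c}; new: +{b,c}
  B→S a: FOLLOW(S) ⊇ FIRST(a) = {a}; new: +{a}
  S→B B B: FOLLOW(B) ⊇ FOLLOW(S) ⊇ {$,a}; new: +{$,a}
  S→c A: FOLLOW(A) ⊇ FOLLOW(S) ⊇ {$,a}; new: +{$,a}
  FOLLOW[S]={$,a}  FOLLOW[A]={$,a}  FOLLOW[B]={$,a,b,c}
round 2: done
  FOLLOW[S]={$,a}  FOLLOW[A]={$,a}  FOLLOW[B]={$,a,b,c}

FOLLOW(S) = ["$", "a"]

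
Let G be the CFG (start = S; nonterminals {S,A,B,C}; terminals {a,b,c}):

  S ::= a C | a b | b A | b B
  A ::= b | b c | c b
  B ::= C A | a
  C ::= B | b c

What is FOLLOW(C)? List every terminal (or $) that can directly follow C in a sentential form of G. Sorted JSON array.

Compute FIRST by fixpoint:
iter 1:
  A via A→b: +{b}
  A via A→c b: +{c}
  B via B→a: +{a}
  C via C→B: +{a}
  C via C→b c: +{b}
  S via S→a C: +{a}
  S via S→b A: +{b}
  FIRST[S]={a,b}  FIRST[A]={b,c}  FIRST[B]={a}  FIRST[C]={a,b}
iter 2:
  B via B→C A: +{b}
  FIRST[S]={a,b}  FIRST[A]={b,c}  FIRST[B]={a,b}  FIRST[C]={a,b}
iter 3: done
  FIRST[S]={a,b}  FIRST[A]={b,c}  FIRST[B]={a,b}  FIRST[C]={a,b}

FOLLOW sets:
FOLLOW(S) := {$}
pass 1:
  B→C A: FOLLOW(C) ⊇ FIRST(A) = {b,c}; new: +{b,c}
  C→B: FOLLOW(B) ⊇ FOLLOW(C) ⊇ {b,c}; new: +{b,c}
  S→a C: FOLLOW(C) ⊇ FOLLOW(S) ⊇ {$}; new: +{$}
  S→b A: FOLLOW(A) ⊇ FOLLOW(S) ⊇ {$}; new: +{$}
  S→b B: FOLLOW(B) ⊇ FOLLOW(S) ⊇ {$}; new: +{$}
  FOLLOW(S)={$}  FOLLOW(A)={$}  FOLLOW(B)={$,b,c}  FOLLOW(C)={$,b,c}
pass 2:
  B→C A: FOLLOW(A) ⊇ FOLLOW(B) ⊇ {$,b,c}; new: +{b,c}
  FOLLOW(S)={$}  FOLLOW(A)={$,b,c}  FOLLOW(B)={$,b,c}  FOLLOW(C)={$,b,c}
pass 3: (stable)
  FOLLOW(S)={$}  FOLLOW(A)={$,b,c}  FOLLOW(B)={$,b,c}  FOLLOW(C)={$,b,c}

FOLLOW(C) = ["$", "b", "c"]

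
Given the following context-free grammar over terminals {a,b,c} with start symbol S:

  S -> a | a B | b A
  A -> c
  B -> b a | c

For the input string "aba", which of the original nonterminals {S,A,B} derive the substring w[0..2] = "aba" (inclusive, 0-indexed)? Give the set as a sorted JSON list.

CNF form of G:
  S -> T0 A | T1 B | a
  A -> c
  B -> T0 T1 | c
  T0 -> b
  T1 -> a

CYK table (by increasing span) — only the sub-triangle for w[0..2]:
  [0..0]={S,T1}  "a"  orig:{S}
  [1..1]={T0}  "b"  orig:{}
  [2..2]={S,T1}  "a"  orig:{S}
  [0..1]=∅  "ab"
  [1..2]={B}  "ba"
  [0..2]={S}  "aba"

Original NTs in T[0,2] deriving "aba": ["S"]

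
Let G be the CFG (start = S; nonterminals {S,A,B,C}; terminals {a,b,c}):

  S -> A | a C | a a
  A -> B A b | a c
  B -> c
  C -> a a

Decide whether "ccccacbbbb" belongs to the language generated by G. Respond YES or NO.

Convert to CNF:
  S -> B X4 | T1 C | T1 T1 | T1 T2
  A -> B X3 | T1 T2
  B -> c
  C -> T1 T1
  T0 -> b
  T1 -> a
  T2 -> c
  X3 -> A T0
  X4 -> A T0

CYK fill:
  cell(0,0) c: {B,T2}  orig:{B}
  cell(1,1) c: {B,T2}  orig:{B}
  cell(2,2) c: {B,T2}  orig:{B}
  cell(3,3) c: {B,T2}  orig:{B}
  cell(4,4) a: {T1}  orig:{}
  cell(5,5) c: {B,T2}  orig:{B}
  cell(6,6) b: {T0}  orig:{}
  cell(7,7) b: {T0}  orig:{}
  cell(8,8) b: {T0}  orig:{}
  cell(9,9) b: {T0}  orig:{}
  cell(0,1) cc: ∅
  cell(1,2) cc: ∅
  cell(2,3) cc: ∅
  cell(3,4) ca: ∅
  cell(4,5) ac: {A,S}
  cell(5,6) cb: ∅
  cell(6,7) bb: ∅
  cell(7,8) bb: ∅
  cell(8,9) bb: ∅
  cell(0,2) ccc: ∅
  cell(1,3) ccc: ∅
  cell(2,4) cca: ∅
  cell(3,5) cac: ∅
  cell(4,6) acb: {X3,X4}  orig:{}
  cell(5,7) cbb: ∅
  cell(6,8) bbb: ∅
  cell(7,9) bbb: ∅
  cell(0,3) cccc: ∅
  cell(1,4) ccca: ∅
  cell(2,5) ccac: ∅
  cell(3,6) cacb: {A,S}
  cell(4,7) acbb: ∅
  cell(5,8) cbbb: ∅
  cell(6,9) bbbb: ∅
  cell(0,4) cccca: ∅
  cell(1,5) cccac: ∅
  cell(2,6) ccacb: ∅
  cell(3,7) cacbb: {X3,X4}  orig:{}
  cell(4,8) acbbb: ∅
  cell(5,9) cbbbb: ∅
  cell(0,5) ccccac: ∅
  cell(1,6) cccacb: ∅
  cell(2,7) ccacbb: {A,S}
  cell(3,8) cacbbb: ∅
  cell(4,9) acbbbb: ∅
  cell(0,6) ccccacb: ∅
  cell(1,7) cccacbb: ∅
  cell(2,8) ccacbbb: {X3,X4}  orig:{}
  cell(3,9) cacbbbb: ∅
  cell(0,7) ccccacbb: ∅
  cell(1,8) cccacbbb: {A,S}
  cell(2,9) ccacbbbb: ∅
  cell(0,8) ccccacbbb: ∅
  cell(1,9) cccacbbbb: {X3,X4}  orig:{}
  cell(0,9) ccccacbbbb: {A,S}

S ∈ T[0,9] ⇒ YES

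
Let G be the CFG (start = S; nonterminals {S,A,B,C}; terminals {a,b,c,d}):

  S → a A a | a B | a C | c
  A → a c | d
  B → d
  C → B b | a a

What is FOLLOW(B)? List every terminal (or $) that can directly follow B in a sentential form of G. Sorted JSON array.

FIRST sets, iterate to fixpoint:
iter 1:
  A via A→a c: +{a}
  A via A→d: +{d}
  B via B→d: +{d}
  C via C→B b: +{d}
  C via C→a a: +{a}
  S via S→a A a: +{a}
  S via S→c: +{c}
  FIRST[S]={a,c}  FIRST[A]={a,d}  FIRST[B]={d}  FIRST[C]={a,d}
iter 2: — fixpoint
  FIRST[S]={a,c}  FIRST[A]={a,d}  FIRST[B]={d}  FIRST[C]={a,d}

FOLLOW sets:
FOLLOW(S) := {$}
round 1:
  C→B b: FOLLOW(B) ⊇ FIRST(b) = {b}; new: +{b}
  S→a A a: FOLLOW(A) ⊇ FIRST(a) = {a}; new: +{a}
  S→a B: FOLLOW(B) ⊇ FOLLOW(S) ⊇ {$}; new: +{$}
  S→a C: FOLLOW(C) ⊇ FOLLOW(S) ⊇ {$}; new: +{$}
  FOLLOW[S]={$}  FOLLOW[A]={a}  FOLLOW[B]={$,b}  FOLLOW[C]={$}
round 2: — fixpoint
  FOLLOW[S]={$}  FOLLOW[A]={a}  FOLLOW[B]={$,b}  FOLLOW[C]={$}

FOLLOW(B) = ["$", "b"]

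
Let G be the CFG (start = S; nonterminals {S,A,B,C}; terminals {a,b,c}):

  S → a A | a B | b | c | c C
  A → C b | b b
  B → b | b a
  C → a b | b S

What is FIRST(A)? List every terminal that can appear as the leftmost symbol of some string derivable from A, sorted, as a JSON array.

Compute FIRST by fixpoint:
round 1:
  A via A→b b: +{b}
  B via B→b: +{b}
  C via C→a b: +{a}
  C via C→b S: +{b}
  S via S→a A: +{a}
  S via S→b: +{b}
  S via S→c: +{c}
  S: {a,b,c}  A: {b}  B: {b}  C: {a,b}
round 2:
  A via A→C b: +{a}
  S: {a,b,c}  A: {a,b}  B: {b}  C: {a,b}
round 3: (stable)
  S: {a,b,c}  A: {a,b}  B: {b}  C: {a,b}

FIRST(A) = ["a", "b"]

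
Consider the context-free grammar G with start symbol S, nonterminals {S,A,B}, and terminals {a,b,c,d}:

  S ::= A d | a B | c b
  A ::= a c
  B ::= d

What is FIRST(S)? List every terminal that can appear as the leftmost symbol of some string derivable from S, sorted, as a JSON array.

FIRST sets, iterate to fixpoint:
[1]
  A via A→a c: +{a}
  B via B→d: +{d}
  S via S→A d: +{a}
  S via S→c b: +{c}
  FIRST[S]={a,c}  FIRST[A]={a}  FIRST[B]={d}
[2] done
  FIRST[S]={a,c}  FIRST[A]={a}  FIRST[B]={d}

FIRST(S) = ["a", "c"]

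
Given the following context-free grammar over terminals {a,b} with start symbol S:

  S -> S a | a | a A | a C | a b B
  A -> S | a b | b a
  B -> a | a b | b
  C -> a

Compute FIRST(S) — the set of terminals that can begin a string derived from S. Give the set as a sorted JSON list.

FIRST sets, iterate to fixpoint:
iter 1:
  A via A→a b: +{a}
  A via A→b a: +{b}
  B via B→a: +{a}
  B via B→b: +{b}
  C via C→a: +{a}
  S via S→a: +{a}
  S: {a}  A: {a,b}  B: {a,b}  C: {a}
iter 2: — fixpoint
  S: {a}  A: {a,b}  B: {a,b}  C: {a}

FIRST(S) = ["a"]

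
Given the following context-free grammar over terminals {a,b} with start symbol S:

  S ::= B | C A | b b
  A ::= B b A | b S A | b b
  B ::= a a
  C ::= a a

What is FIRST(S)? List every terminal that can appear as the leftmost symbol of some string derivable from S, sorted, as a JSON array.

FIRST iteration:
[1]
  A via A→b S A: +{b}
  B via B→a a: +{a}
  C via C→a a: +{a}
  S via S→B: +{a}
  S via S→b b: +{b}
  FIRST(S)={a,b}  FIRST(A)={b}  FIRST(B)={a}  FIRST(C)={a}
[2]
  A via A→B b A: +{a}
  FIRST(S)={a,b}  FIRST(A)={a,b}  FIRST(B)={a}  FIRST(C)={a}
[3] (no change)
  FIRST(S)={a,b}  FIRST(A)={a,b}  FIRST(B)={a}  FIRST(C)={a}

FIRST(S) = ["a", "b"]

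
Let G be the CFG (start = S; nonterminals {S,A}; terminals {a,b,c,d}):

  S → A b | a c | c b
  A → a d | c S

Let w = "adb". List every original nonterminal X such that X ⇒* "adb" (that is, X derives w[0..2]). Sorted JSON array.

CNF form of G:
  S -> A T3 | T0 T2 | T2 T3
  A -> T0 T1 | T2 S
  T0 -> a
  T1 -> d
  T2 -> c
  T3 -> b

CYK table (by increasing span) (cells [i..j] with 0 ≤ i ≤ j ≤ 2 only):
  [0..0]={T0}  "a"  orig:{}
  [1..1]={T1}  "d"  orig:{}
  [2..2]={T3}  "b"  orig:{}
  [0..1]={A}  "ad"
  [1..2]=∅  "db"
  [0..2]={S}  "adb"

Original NTs in T[0,2] deriving "adb": ["S"]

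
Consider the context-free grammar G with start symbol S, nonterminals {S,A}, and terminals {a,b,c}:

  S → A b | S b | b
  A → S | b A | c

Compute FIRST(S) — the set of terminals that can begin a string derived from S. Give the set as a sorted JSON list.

Compute FIRST by fixpoint:
pass 1:
  A via A→b A: +{b}
  A via A→c: +{c}
  S via S→A b: +{b,c}
  FIRST(S)={b,c}  FIRST(A)={b,c}
pass 2: (no change)
  FIRST(S)={b,c}  FIRST(A)={b,c}

FIRST(S) = ["b", "c"]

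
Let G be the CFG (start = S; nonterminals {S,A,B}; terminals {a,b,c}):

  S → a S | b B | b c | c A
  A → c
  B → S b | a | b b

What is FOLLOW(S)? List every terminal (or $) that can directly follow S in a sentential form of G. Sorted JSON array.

Compute FIRST by fixpoint:
round 1:
  A via A→c: +{c}
  B via B→a: +{a}
  B via B→b b: +{b}
  S via S→a S: +{a}
  S via S→b B: +{b}
  S via S→c A: +{c}
  S: {a,b,c}  A: {c}  B: {a,b}
round 2:
  B via B→S b: +{c}
  S: {a,b,c}  A: {c}  B: {a,b,c}
round 3: (no change)
  S: {a,b,c}  A: {c}  B: {a,b,c}

FOLLOW sets:
initialize: $ ∈ FOLLOW(S)
round 1:
  B→S b: FOLLOW(S) ⊇ FIRST(b) = {b}; new: +{b}
  S→b B: FOLLOW(B) ⊇ FOLLOW(S) ⊇ {$,b}; new: +{$,b}
  S→c A: FOLLOW(A) ⊇ FOLLOW(S) ⊇ {$,b}; new: +{$,b}
  S: {$,b}  A: {$,b}  B: {$,b}
round 2: (no change)
  S: {$,b}  A: {$,b}  B: {$,b}

FOLLOW(S) = ["$", "b"]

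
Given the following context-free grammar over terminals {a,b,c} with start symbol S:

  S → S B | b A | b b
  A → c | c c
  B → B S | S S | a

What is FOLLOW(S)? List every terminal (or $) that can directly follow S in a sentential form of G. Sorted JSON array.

FIRST sets, iterate to fixpoint:
round 1:
  A via A→c: +{c}
  B via B→a: +{a}
  S via S→b A: +{b}
  FIRST(S)={b}  FIRST(A)={c}  FIRST(B)={a}
round 2:
  B via B→S S: +{b}
  FIRST(S)={b}  FIRST(A)={c}  FIRST(B)={a,b}
round 3: done
  FIRST(S)={b}  FIRST(A)={c}  FIRST(B)={a,b}

Compute FOLLOW by fixpoint:
initialize: $ ∈ FOLLOW(S)
[1]
  B→B S: FOLLOW(B) ⊇ FIRST(S) = {b}; new: +{b}
  B→B S: FOLLOW(S) ⊇ FOLLOW(B) ⊇ {b}; new: +{b}
  S→S B: FOLLOW(S) ⊇ FIRST(B) = {a,b}; new: +{a}
  S→S B: FOLLOW(B) ⊇ FOLLOW(S) ⊇ {$,a,b}; new: +{$,a}
  S→b A: FOLLOW(A) ⊇ FOLLOW(S) ⊇ {$,a,b}; new: +{$,a,b}
  FOLLOW[S]={$,a,b}  FOLLOW[A]={$,a,b}  FOLLOW[B]={$,a,b}
[2] (no change)
  FOLLOW[S]={$,a,b}  FOLLOW[A]={$,a,b}  FOLLOW[B]={$,a,b}

FOLLOW(S) = ["$", "a", "b"]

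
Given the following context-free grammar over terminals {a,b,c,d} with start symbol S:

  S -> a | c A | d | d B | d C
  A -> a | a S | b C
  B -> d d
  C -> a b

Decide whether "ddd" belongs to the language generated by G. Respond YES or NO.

Convert to CNF:
  S -> T2 B | T2 C | T3 A | a | d
  A -> T0 S | T1 C | a
  B -> T2 T2
  C -> T0 T1
  T0 -> a
  T1 -> b
  T2 -> d
  T3 -> c

CYK fill:
  T[0,0] 'd' = {S,T2}  orig:{S}
  T[1,1] 'd' = {S,T2}  orig:{S}
  T[2,2] 'd' = {S,T2}  orig:{S}
  T[0,1] 'dd' = {B}
  T[1,2] 'dd' = {B}
  T[0,2] 'ddd' = {S}

S ∈ T[0,2] ⇒ YES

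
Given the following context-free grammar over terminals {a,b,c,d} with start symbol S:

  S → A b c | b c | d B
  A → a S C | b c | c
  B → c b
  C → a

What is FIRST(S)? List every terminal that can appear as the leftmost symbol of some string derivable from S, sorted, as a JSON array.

FIRST iteration:
[1]
  A via A→a S C: +{a}
  A via A→b c: +{b}
  A via A→c: +{c}
  B via B→c b: +{c}
  C via C→a: +{a}
  S via S→A b c: +{a,b,c}
  S via S→d B: +{d}
  S: {a,b,c,d}  A: {a,b,c}  B: {c}  C: {a}
[2] (stable)
  S: {a,b,c,d}  A: {a,b,c}  B: {c}  C: {a}

FIRST(S) = ["a", "b", "c", "d"]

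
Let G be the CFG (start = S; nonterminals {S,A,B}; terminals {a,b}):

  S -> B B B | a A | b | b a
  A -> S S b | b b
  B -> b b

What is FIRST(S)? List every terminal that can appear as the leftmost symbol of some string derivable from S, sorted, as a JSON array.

FIRST sets, iterate to fixpoint:
round 1:
  A via A→b b: +{b}
  B via B→b b: +{b}
  S via S→B B B: +{b}
  S via S→a A: +{a}
  S: {a,b}  A: {b}  B: {b}
round 2:
  A via A→S S b: +{a}
  S: {a,b}  A: {a,b}  B: {b}
round 3: (stable)
  S: {a,b}  A: {a,b}  B: {b}

FIRST(S) = ["a", "b"]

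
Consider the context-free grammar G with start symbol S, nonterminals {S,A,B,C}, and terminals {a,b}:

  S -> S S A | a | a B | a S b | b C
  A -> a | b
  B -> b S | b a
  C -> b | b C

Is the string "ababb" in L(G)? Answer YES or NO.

CNF form of G:
  S -> S X2 | T0 C | T1 B | T1 X3 | a
  A -> a | b
  B -> T0 S | T0 T1
  C -> T0 C | b
  T0 -> b
  T1 -> a
  X2 -> S A
  X3 -> S T0

CYK table (by increasing span):
  cell(0,0) a: {A,S,T1}  orig:{A,S}
  cell(1,1) b: {A,C,T0}  orig:{A,C}
  cell(2,2) a: {A,S,T1}  orig:{A,S}
  cell(3,3) b: {A,C,T0}  orig:{A,C}
  cell(4,4) b: {A,C,T0}  orig:{A,C}
  cell(0,1) ab: {X2,X3}  orig:{}
  cell(1,2) ba: {B}
  cell(2,3) ab: {X2,X3}  orig:{}
  cell(3,4) bb: {C,S}
  cell(0,2) aba: {S}
  cell(1,3) bab: ∅
  cell(2,4) abb: ∅
  cell(0,3) abab: {X2,X3}  orig:{}
  cell(1,4) babb: ∅
  cell(0,4) ababb: ∅

S ∉ T[0,4] ⇒ NO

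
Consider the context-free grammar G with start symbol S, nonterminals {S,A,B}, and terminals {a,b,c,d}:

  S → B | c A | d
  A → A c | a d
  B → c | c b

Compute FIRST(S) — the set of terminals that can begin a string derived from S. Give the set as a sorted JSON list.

FIRST sets, iterate to fixpoint:
iter 1:
  A via A→a d: +{a}
  B via B→c: +{c}
  S via S→B: +{c}
  S via S→d: +{d}
  FIRST[S]={c,d}  FIRST[A]={a}  FIRST[B]={c}
iter 2: done
  FIRST[S]={c,d}  FIRST[A]={a}  FIRST[B]={c}

FIRST(S) = ["c", "d"]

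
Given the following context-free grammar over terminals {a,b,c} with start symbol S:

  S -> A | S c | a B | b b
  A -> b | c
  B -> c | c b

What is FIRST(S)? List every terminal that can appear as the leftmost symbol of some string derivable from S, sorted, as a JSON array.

Compute FIRST by fixpoint:
iter 1:
  A via A→b: +{b}
  A via A→c: +{c}
  B via B→c: +{c}
  S via S→A: +{b,c}
  S via S→a B: +{a}
  S: {a,b,c}  A: {b,c}  B: {c}
iter 2: (stable)
  S: {a,b,c}  A: {b,c}  B: {c}

FIRST(S) = ["a", "b", "c"]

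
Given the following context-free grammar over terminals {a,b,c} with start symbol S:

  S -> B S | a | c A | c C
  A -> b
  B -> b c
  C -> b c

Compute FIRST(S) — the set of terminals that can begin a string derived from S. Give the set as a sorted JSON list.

FIRST sets, iterate to fixpoint:
round 1:
  A via A→b: +{b}
  B via B→b c: +{b}
  C via C→b c: +{b}
  S via S→B S: +{b}
  S via S→a: +{a}
  S via S→c A: +{c}
  FIRST[S]={a,b,c}  FIRST[A]={b}  FIRST[B]={b}  FIRST[C]={b}
round 2: (stable)
  FIRST[S]={a,b,c}  FIRST[A]={b}  FIRST[B]={b}  FIRST[C]={b}

FIRST(S) = ["a", "b", "c"]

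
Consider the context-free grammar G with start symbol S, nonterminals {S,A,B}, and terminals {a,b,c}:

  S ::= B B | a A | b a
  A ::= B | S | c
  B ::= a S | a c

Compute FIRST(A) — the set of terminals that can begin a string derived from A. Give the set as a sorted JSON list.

FIRST sets, iterate to fixpoint:
[1]
  A via A→c: +{c}
  B via B→a S: +{a}
  S via S→B B: +{a}
  S via S→b a: +{b}
  S: {a,b}  A: {c}  B: {a}
[2]
  A via A→B: +{a}
  A via A→S: +{b}
  S: {a,b}  A: {a,b,c}  B: {a}
[3] done
  S: {a,b}  A: {a,b,c}  B: {a}

FIRST(A) = ["a", "b", "c"]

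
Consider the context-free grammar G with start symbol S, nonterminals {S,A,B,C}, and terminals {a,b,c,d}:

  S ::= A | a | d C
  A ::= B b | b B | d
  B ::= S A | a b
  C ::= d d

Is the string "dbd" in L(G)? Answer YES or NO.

CNF form of G:
  S -> B T0 | T0 B | T2 C | a | d
  A -> B T0 | T0 B | d
  B -> S A | T1 T0
  C -> T2 T2
  T0 -> b
  T1 -> a
  T2 -> d

CYK fill:
  [0..0]={A,S,T2}  "d"  orig:{A,S}
  [1..1]={T0}  "b"  orig:{}
  [2..2]={A,S,T2}  "d"  orig:{A,S}
  [0..1]=∅  "db"
  [1..2]=∅  "bd"
  [0..2]=∅  "dbd"

S ∉ T[0,2] ⇒ NO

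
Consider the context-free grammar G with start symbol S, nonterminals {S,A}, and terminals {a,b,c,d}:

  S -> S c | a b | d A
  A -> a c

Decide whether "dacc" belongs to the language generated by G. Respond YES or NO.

Convert to CNF:
  S -> S T1 | T0 T2 | T3 A
  A -> T0 T1
  T0 -> a
  T1 -> c
  T2 -> b
  T3 -> d

CYK table (by increasing span):
  cell(0,0) d: {T3}  orig:{}
  cell(1,1) a: {T0}  orig:{}
  cell(2,2) c: {T1}  orig:{}
  cell(3,3) c: {T1}  orig:{}
  cell(0,1) da: ∅
  cell(1,2) ac: {A}
  cell(2,3) cc: ∅
  cell(0,2) dac: {S}
  cell(1,3) acc: ∅
  cell(0,3) dacc: {S}

S ∈ T[0,3] ⇒ YES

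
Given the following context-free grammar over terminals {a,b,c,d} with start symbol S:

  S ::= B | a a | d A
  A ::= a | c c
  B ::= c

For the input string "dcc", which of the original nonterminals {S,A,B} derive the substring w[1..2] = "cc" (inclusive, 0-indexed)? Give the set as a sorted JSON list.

Convert to CNF:
  S -> T1 T1 | T2 A | c
  A -> T0 T0 | a
  B -> c
  T0 -> c
  T1 -> a
  T2 -> d

Fill CYK table bottom-up — only the sub-triangle for w[1..2]:
  cell(1,1) c: {B,S,T0}  orig:{B,S}
  cell(2,2) c: {B,S,T0}  orig:{B,S}
  cell(1,2) cc: {A}

Original NTs in T[1,2] deriving "cc": ["A"]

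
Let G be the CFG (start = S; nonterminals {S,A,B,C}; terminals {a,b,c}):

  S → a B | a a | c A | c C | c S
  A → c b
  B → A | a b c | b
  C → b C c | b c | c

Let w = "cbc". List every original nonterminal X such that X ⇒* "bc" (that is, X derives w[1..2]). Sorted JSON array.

CNF form of G:
  S -> T0 A | T0 C | T0 S | T2 B | T2 T2
  A -> T0 T1
  B -> T0 T1 | T2 X3 | b
  C -> T1 T0 | T1 X4 | c
  T0 -> c
  T1 -> b
  T2 -> a
  X3 -> T1 T0
  X4 -> C T0

Fill CYK table bottom-up (cells [i..j] with 1 ≤ i ≤ j ≤ 2 only):
  cell(1,1) b: {B,T1}  orig:{B}
  cell(2,2) c: {C,T0}  orig:{C}
  cell(1,2) bc: {C,X3}  orig:{C}

Original NTs in T[1,2] deriving "bc": ["C"]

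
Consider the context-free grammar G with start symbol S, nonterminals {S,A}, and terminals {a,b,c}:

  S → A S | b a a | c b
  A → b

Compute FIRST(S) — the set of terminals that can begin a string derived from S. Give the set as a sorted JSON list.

Compute FIRST by fixpoint:
iter 1:
  A via A→b: +{b}
  S via S→A S: +{b}
  S via S→c b: +{c}
  FIRST(S)={b,c}  FIRST(A)={b}
iter 2: done
  FIRST(S)={b,c}  FIRST(A)={b}

FIRST(S) = ["b", "c"]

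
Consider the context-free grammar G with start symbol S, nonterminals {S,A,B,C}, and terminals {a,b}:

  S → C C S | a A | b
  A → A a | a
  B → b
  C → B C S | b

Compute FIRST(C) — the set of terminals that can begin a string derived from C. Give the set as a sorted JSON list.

FIRST iteration:
round 1:
  A via A→a: +{a}
  B via B→b: +{b}
  C via C→B C S: +{b}
  S via S→C C S: +{b}
  S via S→a A: +{a}
  S: {a,b}  A: {a}  B: {b}  C: {b}
round 2: — fixpoint
  S: {a,b}  A: {a}  B: {b}  C: {b}

FIRST(C) = ["b"]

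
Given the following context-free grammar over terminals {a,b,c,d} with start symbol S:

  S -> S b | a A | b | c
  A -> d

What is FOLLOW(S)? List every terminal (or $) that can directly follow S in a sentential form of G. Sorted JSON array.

FIRST iteration:
iter 1:
  A via A→d: +{d}
  S via S→a A: +{a}
  S via S→b: +{b}
  S via S→c: +{c}
  FIRST[S]={a,b,c}  FIRST[A]={d}
iter 2: (no change)
  FIRST[S]={a,b,c}  FIRST[A]={d}

Compute FOLLOW by fixpoint:
seed FOLLOW(S) with $
[1]
  S→S b: FOLLOW(S) ⊇ FIRST(b) = {b}; new: +{b}
  S→a A: FOLLOW(A) ⊇ FOLLOW(S) ⊇ {$,b}; new: +{$,b}
  FOLLOW(S)={$,b}  FOLLOW(A)={$,b}
[2] done
  FOLLOW(S)={$,b}  FOLLOW(A)={$,b}

FOLLOW(S) = ["$", "b"]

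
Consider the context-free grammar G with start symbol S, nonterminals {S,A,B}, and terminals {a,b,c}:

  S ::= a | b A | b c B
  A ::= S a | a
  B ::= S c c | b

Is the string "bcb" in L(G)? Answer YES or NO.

CNF form of G:
  S -> T2 A | T2 X4 | a
  A -> S T0 | a
  B -> S X3 | b
  T0 -> a
  T1 -> c
  T2 -> b
  X3 -> T1 T1
  X4 -> T1 B

CYK table (by increasing span):
  [0..0]={B,T2}  "b"  orig:{B}
  [1..1]={T1}  "c"  orig:{}
  [2..2]={B,T2}  "b"  orig:{B}
  [0..1]=∅  "bc"
  [1..2]={X4}  "cb"  orig:{}
  [0..2]={S}  "bcb"

S ∈ T[0,2] ⇒ YES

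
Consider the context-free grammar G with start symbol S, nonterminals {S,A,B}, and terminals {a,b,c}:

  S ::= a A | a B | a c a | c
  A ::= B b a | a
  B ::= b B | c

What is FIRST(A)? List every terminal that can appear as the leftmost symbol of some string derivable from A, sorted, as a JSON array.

FIRST sets, iterate to fixpoint:
round 1:
  A via A→a: +{a}
  B via B→b B: +{b}
  B via B→c: +{c}
  S via S→a A: +{a}
  S via S→c: +{c}
  FIRST(S)={a,c}  FIRST(A)={a}  FIRST(B)={b,c}
round 2:
  A via A→B b a: +{b,c}
  FIRST(S)={a,c}  FIRST(A)={a,b,c}  FIRST(B)={b,c}
round 3: — fixpoint
  FIRST(S)={a,c}  FIRST(A)={a,b,c}  FIRST(B)={b,c}

FIRST(A) = ["a", "b", "c"]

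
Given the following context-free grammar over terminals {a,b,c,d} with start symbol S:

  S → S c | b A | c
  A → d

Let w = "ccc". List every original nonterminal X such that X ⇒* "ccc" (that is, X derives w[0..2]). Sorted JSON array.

CNF form of G:
  S -> S T0 | T1 A | c
  A -> d
  T0 -> c
  T1 -> b

CYK fill — only the sub-triangle for w[0..2]:
  cell(0,0) c: {S,T0}  orig:{S}
  cell(1,1) c: {S,T0}  orig:{S}
  cell(2,2) c: {S,T0}  orig:{S}
  cell(0,1) cc: {S}
  cell(1,2) cc: {S}
  cell(0,2) ccc: {S}

Original NTs in T[0,2] deriving "ccc": ["S"]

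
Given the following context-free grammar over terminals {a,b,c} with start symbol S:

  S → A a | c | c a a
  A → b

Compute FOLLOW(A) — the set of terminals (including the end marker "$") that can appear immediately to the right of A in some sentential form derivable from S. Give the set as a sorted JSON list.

Compute FIRST by fixpoint:
pass 1:
  A via A→b: +{b}
  S via S→A a: +{b}
  S via S→c: +{c}
  FIRST(S)={b,c}  FIRST(A)={b}
pass 2: — fixpoint
  FIRST(S)={b,c}  FIRST(A)={b}

FOLLOW sets:
seed FOLLOW(S) with $
round 1:
  S→A a: FOLLOW(A) ⊇ FIRST(a) = {a}; new: +{a}
  S: {$}  A: {a}
round 2: — fixpoint
  S: {$}  A: {a}

FOLLOW(A) = ["a"]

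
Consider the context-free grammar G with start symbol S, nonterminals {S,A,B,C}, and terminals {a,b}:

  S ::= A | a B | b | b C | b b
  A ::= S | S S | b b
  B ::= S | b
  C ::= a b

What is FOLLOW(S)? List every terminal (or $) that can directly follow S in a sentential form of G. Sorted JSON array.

FIRST iteration:
round 1:
  A via A→b b: +{b}
  B via B→b: +{b}
  C via C→a b: +{a}
  S via S→A: +{b}
  S via S→a B: +{a}
  FIRST(S)={a,b}  FIRST(A)={b}  FIRST(B)={b}  FIRST(C)={a}
round 2:
  A via A→S: +{a}
  B via B→S: +{a}
  FIRST(S)={a,b}  FIRST(A)={a,b}  FIRST(B)={a,b}  FIRST(C)={a}
round 3: (no change)
  FIRST(S)={a,b}  FIRST(A)={a,b}  FIRST(B)={a,b}  FIRST(C)={a}

FOLLOW sets:
seed FOLLOW(S) with $
round 1:
  A→S S: FOLLOW(S) ⊇ FIRST(S) = {a,b}; new: +{a,b}
  S→A: FOLLOW(A) ⊇ FOLLOW(S) ⊇ {$,a,b}; new: +{$,a,b}
  S→a B: FOLLOW(B) ⊇ FOLLOW(S) ⊇ {$,a,b}; new: +{$,a,b}
  S→b C: FOLLOW(C) ⊇ FOLLOW(S) ⊇ {$,a,b}; new: +{$,a,b}
  S: {$,a,b}  A: {$,a,b}  B: {$,a,b}  C: {$,a,b}
round 2: (stable)
  S: {$,a,b}  A: {$,a,b}  B: {$,a,b}  C: {$,a,b}

FOLLOW(S) = ["$", "a", "b"]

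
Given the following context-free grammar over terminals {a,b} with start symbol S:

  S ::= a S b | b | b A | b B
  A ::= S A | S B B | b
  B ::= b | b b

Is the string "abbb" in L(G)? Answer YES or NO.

CNF form of G:
  S -> T0 A | T0 B | T1 X3 | b
  A -> S A | S X2 | b
  B -> T0 T0 | b
  T0 -> b
  T1 -> a
  X2 -> B B
  X3 -> S T0

CYK table (by increasing span):
  T[0,0] 'a' = {T1}  orig:{}
  T[1,1] 'b' = {A,B,S,T0}  orig:{A,B,S}
  T[2,2] 'b' = {A,B,S,T0}  orig:{A,B,S}
  T[3,3] 'b' = {A,B,S,T0}  orig:{A,B,S}
  T[0,1] 'ab' = ∅
  T[1,2] 'bb' = {A,B,S,X2,X3}  orig:{A,B,S}
  T[2,3] 'bb' = {A,B,S,X2,X3}  orig:{A,B,S}
  T[0,2] 'abb' = {S}
  T[1,3] 'bbb' = {A,S,X2,X3}  orig:{A,S}
  T[0,3] 'abbb' = {A,S,X3}  orig:{A,S}

S ∈ T[0,3] ⇒ YES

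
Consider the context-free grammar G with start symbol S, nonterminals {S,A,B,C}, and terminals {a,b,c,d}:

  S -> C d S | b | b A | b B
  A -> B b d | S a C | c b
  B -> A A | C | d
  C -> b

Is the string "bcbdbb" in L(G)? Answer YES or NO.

Convert to CNF:
  S -> C X6 | T0 A | T0 B | b
  A -> B X4 | S X5 | T3 T0
  B -> A A | b | d
  C -> b
  T0 -> b
  T1 -> d
  T2 -> a
  T3 -> c
  X4 -> T0 T1
  X5 -> T2 C
  X6 -> T1 S

Fill CYK table bottom-up:
  T[0,0] 'b' = {B,C,S,T0}  orig:{B,C,S}
  T[1,1] 'c' = {T3}  orig:{}
  T[2,2] 'b' = {B,C,S,T0}  orig:{B,C,S}
  T[3,3] 'd' = {B,T1}  orig:{B}
  T[4,4] 'b' = {B,C,S,T0}  orig:{B,C,S}
  T[5,5] 'b' = {B,C,S,T0}  orig:{B,C,S}
  T[0,1] 'bc' = ∅
  T[1,2] 'cb' = {A}
  T[2,3] 'bd' = {S,X4}  orig:{S}
  T[3,4] 'db' = {X6}  orig:{}
  T[4,5] 'bb' = {S}
  T[0,2] 'bcb' = {S}
  T[1,3] 'cbd' = ∅
  T[2,4] 'bdb' = {S}
  T[3,5] 'dbb' = {X6}  orig:{}
  T[0,3] 'bcbd' = ∅
  T[1,4] 'cbdb' = ∅
  T[2,5] 'bdbb' = {S}
  T[0,4] 'bcbdb' = ∅
  T[1,5] 'cbdbb' = ∅
  T[0,5] 'bcbdbb' = ∅

S ∉ T[0,5] ⇒ NO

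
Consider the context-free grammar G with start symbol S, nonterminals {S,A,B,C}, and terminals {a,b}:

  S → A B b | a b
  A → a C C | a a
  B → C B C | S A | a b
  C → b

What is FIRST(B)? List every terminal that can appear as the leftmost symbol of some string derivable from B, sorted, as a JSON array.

FIRST iteration:
round 1:
  A via A→a C C: +{a}
  B via B→a b: +{a}
  C via C→b: +{b}
  S via S→A B b: +{a}
  FIRST[S]={a}  FIRST[A]={a}  FIRST[B]={a}  FIRST[C]={b}
round 2:
  B via B→C B C: +{b}
  FIRST[S]={a}  FIRST[A]={a}  FIRST[B]={a,b}  FIRST[C]={b}
round 3: (stable)
  FIRST[S]={a}  FIRST[A]={a}  FIRST[B]={a,b}  FIRST[C]={b}

FIRST(B) = ["a", "b"]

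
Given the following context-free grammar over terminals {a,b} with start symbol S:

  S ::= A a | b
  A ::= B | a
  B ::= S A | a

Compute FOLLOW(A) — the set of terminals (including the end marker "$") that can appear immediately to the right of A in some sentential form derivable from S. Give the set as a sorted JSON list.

Compute FIRST by fixpoint:
round 1:
  A via A→a: +{a}
  B via B→a: +{a}
  S via S→A a: +{a}
  S via S→b: +{b}
  FIRST(S)={a,b}  FIRST(A)={a}  FIRST(B)={a}
round 2:
  B via B→S A: +{b}
  FIRST(S)={a,b}  FIRST(A)={a}  FIRST(B)={a,b}
round 3:
  A via A→B: +{b}
  FIRST(S)={a,b}  FIRST(A)={a,b}  FIRST(B)={a,b}
round 4: — fixpoint
  FIRST(S)={a,b}  FIRST(A)={a,b}  FIRST(B)={a,b}

FOLLOW sets:
initialize: $ ∈ FOLLOW(S)
pass 1:
  B→S A: FOLLOW(S) ⊇ FIRST(A) = {a,b}; new: +{a,b}
  S→A a: FOLLOW(A) ⊇ FIRST(a) = {a}; new: +{a}
  FOLLOW[S]={$,a,b}  FOLLOW[A]={a}  FOLLOW[B]={}
pass 2:
  A→B: FOLLOW(B) ⊇ FOLLOW(A) ⊇ {a}; new: +{a}
  FOLLOW[S]={$,a,b}  FOLLOW[A]={a}  FOLLOW[B]={a}
pass 3: (stable)
  FOLLOW[S]={$,a,b}  FOLLOW[A]={a}  FOLLOW[B]={a}

FOLLOW(A) = ["a"]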